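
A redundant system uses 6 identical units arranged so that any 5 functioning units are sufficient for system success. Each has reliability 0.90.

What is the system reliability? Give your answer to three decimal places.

0.886

R = Σ_{i=5}^{6} C(6,i) p^i (1−p)^{6−i} with p = 0.90
C(6,5)·0.90^5·0.10^1 = 0.35429
C(6,6)·0.90^6·0.10^0 = 0.53144
Sum = 0.886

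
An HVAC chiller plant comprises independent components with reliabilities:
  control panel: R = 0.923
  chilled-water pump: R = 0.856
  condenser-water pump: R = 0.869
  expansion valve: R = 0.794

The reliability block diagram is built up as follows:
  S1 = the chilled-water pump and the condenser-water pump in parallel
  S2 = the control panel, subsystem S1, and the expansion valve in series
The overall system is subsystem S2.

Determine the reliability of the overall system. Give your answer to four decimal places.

Parallel (chilled-water pump and condenser-water pump): 1 − (1 − 0.856000)(1 − 0.869000) = 0.981136
Series (control panel, [0.981136], and expansion valve): 0.923000 × 0.981136 × 0.794000 = 0.7190

0.7190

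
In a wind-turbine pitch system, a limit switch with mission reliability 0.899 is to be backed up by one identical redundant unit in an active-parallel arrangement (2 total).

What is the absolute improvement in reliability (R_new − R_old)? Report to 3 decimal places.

R_before = 0.899
R_after = 1 − (1 − 0.899)^2 = 0.990
ΔR = 0.990 − 0.899 = 0.091

0.091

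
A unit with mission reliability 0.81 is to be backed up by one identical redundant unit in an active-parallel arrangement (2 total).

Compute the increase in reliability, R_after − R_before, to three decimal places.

R_before = 0.81
R_after = 1 − (1 − 0.81)^2 = 0.964
ΔR = 0.964 − 0.81 = 0.154

0.154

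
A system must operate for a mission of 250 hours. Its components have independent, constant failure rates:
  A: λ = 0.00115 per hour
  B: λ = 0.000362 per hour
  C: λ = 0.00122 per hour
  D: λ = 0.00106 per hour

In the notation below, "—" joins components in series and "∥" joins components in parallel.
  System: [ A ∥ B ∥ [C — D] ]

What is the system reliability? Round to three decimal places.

R(A) = exp(−0.00115 × 250) = 0.75014
R(B) = exp(−0.000362 × 250) = 0.91347
R(C) = exp(−0.00122 × 250) = 0.73712
R(D) = exp(−0.00106 × 250) = 0.76721
Series (C and D): 0.73712 × 0.76721 = 0.56553
Parallel (A, B, and [0.56553]): 1 − (1 − 0.75014)(1 − 0.91347)(1 − 0.56553) = 0.991

0.991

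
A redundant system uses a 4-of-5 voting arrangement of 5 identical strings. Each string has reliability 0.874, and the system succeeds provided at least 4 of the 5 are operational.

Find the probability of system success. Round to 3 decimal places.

0.878

R = Σ_{i=4}^{5} C(5,i) p^i (1−p)^{5−i} with p = 0.874
C(5,4)·0.874^4·0.126^1 = 0.36761
C(5,5)·0.874^5·0.126^0 = 0.50998
Sum = 0.878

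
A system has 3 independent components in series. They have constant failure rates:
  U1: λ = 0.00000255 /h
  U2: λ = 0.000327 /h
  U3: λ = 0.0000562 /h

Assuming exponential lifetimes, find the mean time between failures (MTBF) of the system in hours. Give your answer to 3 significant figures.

Series of exponential components: λ_sys = Σ λ_i
λ_sys = 0.00000255 + 0.000327 + 0.0000562 = 3.8575e-04 /h
MTBF = 1 / λ_sys = 2590 h

2590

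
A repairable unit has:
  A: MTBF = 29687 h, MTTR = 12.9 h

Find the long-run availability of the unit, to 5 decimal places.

0.99957

A(A) = MTBF/(MTBF+MTTR) = 29687/(29687+12.9) = 0.99957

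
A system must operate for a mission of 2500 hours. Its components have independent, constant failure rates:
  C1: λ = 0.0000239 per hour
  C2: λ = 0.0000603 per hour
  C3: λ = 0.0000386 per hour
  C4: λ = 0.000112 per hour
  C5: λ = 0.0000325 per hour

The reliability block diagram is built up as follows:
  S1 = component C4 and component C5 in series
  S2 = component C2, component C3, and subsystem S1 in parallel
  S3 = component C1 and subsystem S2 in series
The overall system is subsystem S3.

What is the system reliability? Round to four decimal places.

R(C1) = exp(−0.0000239 × 2500) = 0.942000
R(C2) = exp(−0.0000603 × 2500) = 0.860063
R(C3) = exp(−0.0000386 × 2500) = 0.908010
R(C4) = exp(−0.000112 × 2500) = 0.755784
R(C5) = exp(−0.0000325 × 2500) = 0.921963
Series (C4 and C5): 0.755784 × 0.921963 = 0.696805
Parallel (C2, C3, and [0.696805]): 1 − (1 − 0.860063)(1 − 0.908010)(1 − 0.696805) = 0.996097
Series (C1 and [0.996097]): 0.942000 × 0.996097 = 0.9383

0.9383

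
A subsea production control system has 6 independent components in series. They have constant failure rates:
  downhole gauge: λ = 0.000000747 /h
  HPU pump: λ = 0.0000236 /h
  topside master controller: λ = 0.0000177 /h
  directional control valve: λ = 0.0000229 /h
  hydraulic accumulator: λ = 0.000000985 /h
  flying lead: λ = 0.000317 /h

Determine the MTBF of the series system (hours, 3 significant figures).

2610

Series of exponential components: λ_sys = Σ λ_i
λ_sys = 0.000000747 + 0.0000236 + 0.0000177 + 0.0000229 + 0.000000985 + 0.000317 = 3.8293e-04 /h
MTBF = 1 / λ_sys = 2610 h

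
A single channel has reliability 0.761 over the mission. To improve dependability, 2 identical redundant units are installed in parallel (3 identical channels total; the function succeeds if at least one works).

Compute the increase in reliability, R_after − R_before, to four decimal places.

0.2253

R_before = 0.761
R_after = 1 − (1 − 0.761)^3 = 0.9863
ΔR = 0.9863 − 0.761 = 0.2253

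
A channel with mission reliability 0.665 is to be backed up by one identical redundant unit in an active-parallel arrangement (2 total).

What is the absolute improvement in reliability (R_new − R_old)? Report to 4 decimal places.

R_before = 0.665
R_after = 1 − (1 − 0.665)^2 = 0.8878
ΔR = 0.8878 − 0.665 = 0.2228

0.2228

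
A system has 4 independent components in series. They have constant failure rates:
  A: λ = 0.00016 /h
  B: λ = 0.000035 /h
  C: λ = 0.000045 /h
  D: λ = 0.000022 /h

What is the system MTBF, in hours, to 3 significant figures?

3820

Series of exponential components: λ_sys = Σ λ_i
λ_sys = 0.00016 + 0.000035 + 0.000045 + 0.000022 = 2.6200e-04 /h
MTBF = 1 / λ_sys = 3820 h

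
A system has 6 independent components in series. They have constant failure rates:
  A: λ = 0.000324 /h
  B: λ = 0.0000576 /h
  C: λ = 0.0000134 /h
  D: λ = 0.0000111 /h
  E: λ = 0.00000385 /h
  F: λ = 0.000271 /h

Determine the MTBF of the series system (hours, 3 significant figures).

Series of exponential components: λ_sys = Σ λ_i
λ_sys = 0.000324 + 0.0000576 + 0.0000134 + 0.0000111 + 0.00000385 + 0.000271 = 6.8095e-04 /h
MTBF = 1 / λ_sys = 1470 h

1470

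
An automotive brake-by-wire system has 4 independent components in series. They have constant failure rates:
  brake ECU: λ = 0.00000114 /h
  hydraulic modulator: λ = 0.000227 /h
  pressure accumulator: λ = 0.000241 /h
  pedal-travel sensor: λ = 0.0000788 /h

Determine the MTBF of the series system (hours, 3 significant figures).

Series of exponential components: λ_sys = Σ λ_i
λ_sys = 0.00000114 + 0.000227 + 0.000241 + 0.0000788 = 5.4794e-04 /h
MTBF = 1 / λ_sys = 1830 h

1830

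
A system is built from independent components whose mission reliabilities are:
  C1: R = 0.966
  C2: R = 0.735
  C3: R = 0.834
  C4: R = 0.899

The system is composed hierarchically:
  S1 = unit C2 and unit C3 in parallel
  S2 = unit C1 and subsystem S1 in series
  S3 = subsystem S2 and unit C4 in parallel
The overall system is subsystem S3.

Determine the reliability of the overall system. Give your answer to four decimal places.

0.9923

Parallel (C2 and C3): 1 − (1 − 0.735000)(1 − 0.834000) = 0.956010
Series (C1 and [0.956010]): 0.966000 × 0.956010 = 0.923506
Parallel ([0.923506] and C4): 1 − (1 − 0.923506)(1 − 0.899000) = 0.9923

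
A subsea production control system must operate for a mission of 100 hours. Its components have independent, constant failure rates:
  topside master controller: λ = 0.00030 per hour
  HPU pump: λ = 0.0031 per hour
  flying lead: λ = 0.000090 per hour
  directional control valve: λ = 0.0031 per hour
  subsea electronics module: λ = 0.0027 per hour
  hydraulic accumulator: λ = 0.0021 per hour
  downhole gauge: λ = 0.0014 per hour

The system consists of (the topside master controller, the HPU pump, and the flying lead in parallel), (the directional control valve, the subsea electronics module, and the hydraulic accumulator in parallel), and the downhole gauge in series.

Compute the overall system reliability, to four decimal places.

0.8589

R(topside master controller) = exp(−0.00030 × 100) = 0.970446
R(HPU pump) = exp(−0.0031 × 100) = 0.733447
R(flying lead) = exp(−0.000090 × 100) = 0.991040
R(directional control valve) = exp(−0.0031 × 100) = 0.733447
R(subsea electronics module) = exp(−0.0027 × 100) = 0.763379
R(hydraulic accumulator) = exp(−0.0021 × 100) = 0.810584
R(downhole gauge) = exp(−0.0014 × 100) = 0.869358
Parallel (topside master controller, HPU pump, and flying lead): 1 − (1 − 0.970446)(1 − 0.733447)(1 − 0.991040) = 0.999929
Parallel (directional control valve, subsea electronics module, and hydraulic accumulator): 1 − (1 − 0.733447)(1 − 0.763379)(1 − 0.810584) = 0.988053
Series ([0.999929], [0.988053], and downhole gauge): 0.999929 × 0.988053 × 0.869358 = 0.8589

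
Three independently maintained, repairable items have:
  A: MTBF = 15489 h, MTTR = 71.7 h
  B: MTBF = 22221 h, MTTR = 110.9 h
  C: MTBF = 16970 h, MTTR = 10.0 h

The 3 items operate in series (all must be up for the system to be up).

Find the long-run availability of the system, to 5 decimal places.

A(A) = MTBF/(MTBF+MTTR) = 15489/(15489+71.7) = 0.995392
A(B) = MTBF/(MTBF+MTTR) = 22221/(22221+110.9) = 0.995034
A(C) = MTBF/(MTBF+MTTR) = 16970/(16970+10.0) = 0.999411
Series availability: 0.995392 × 0.995034 × 0.999411 = 0.98987

0.98987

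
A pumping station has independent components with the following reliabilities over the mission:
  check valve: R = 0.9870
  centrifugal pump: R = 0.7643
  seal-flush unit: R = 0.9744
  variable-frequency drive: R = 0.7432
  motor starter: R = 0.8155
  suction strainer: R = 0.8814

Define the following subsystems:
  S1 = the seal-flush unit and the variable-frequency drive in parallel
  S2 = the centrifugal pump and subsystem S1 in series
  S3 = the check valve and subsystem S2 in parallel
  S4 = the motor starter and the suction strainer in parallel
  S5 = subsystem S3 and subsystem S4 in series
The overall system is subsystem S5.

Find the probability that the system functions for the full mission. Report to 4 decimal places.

Parallel (seal-flush unit and variable-frequency drive): 1 − (1 − 0.974400)(1 − 0.743200) = 0.993426
Series (centrifugal pump and [0.993426]): 0.764300 × 0.993426 = 0.759275
Parallel (check valve and [0.759275]): 1 − (1 − 0.987000)(1 − 0.759275) = 0.996871
Parallel (motor starter and suction strainer): 1 − (1 − 0.815500)(1 − 0.881400) = 0.978118
Series ([0.996871] and [0.978118]): 0.996871 × 0.978118 = 0.9751

0.9751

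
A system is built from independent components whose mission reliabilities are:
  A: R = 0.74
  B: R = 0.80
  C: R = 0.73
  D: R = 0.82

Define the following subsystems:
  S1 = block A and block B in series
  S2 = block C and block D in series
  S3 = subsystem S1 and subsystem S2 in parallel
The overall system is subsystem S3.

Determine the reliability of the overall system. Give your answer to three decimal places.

Series (A and B): 0.74000 × 0.80000 = 0.59200
Series (C and D): 0.73000 × 0.82000 = 0.59860
Parallel ([0.59200] and [0.59860]): 1 − (1 − 0.59200)(1 − 0.59860) = 0.836

0.836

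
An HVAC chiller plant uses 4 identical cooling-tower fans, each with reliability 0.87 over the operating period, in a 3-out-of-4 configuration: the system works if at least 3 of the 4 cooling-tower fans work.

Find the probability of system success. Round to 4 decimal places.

0.9153

R = Σ_{i=3}^{4} C(4,i) p^i (1−p)^{4−i} with p = 0.87
C(4,3)·0.87^3·0.13^1 = 0.342422
C(4,4)·0.87^4·0.13^0 = 0.572898
Sum = 0.9153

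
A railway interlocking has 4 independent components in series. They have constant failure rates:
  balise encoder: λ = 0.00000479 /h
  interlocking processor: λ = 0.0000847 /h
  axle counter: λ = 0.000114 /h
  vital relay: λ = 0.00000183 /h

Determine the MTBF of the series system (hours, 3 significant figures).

Series of exponential components: λ_sys = Σ λ_i
λ_sys = 0.00000479 + 0.0000847 + 0.000114 + 0.00000183 = 2.0532e-04 /h
MTBF = 1 / λ_sys = 4870 h

4870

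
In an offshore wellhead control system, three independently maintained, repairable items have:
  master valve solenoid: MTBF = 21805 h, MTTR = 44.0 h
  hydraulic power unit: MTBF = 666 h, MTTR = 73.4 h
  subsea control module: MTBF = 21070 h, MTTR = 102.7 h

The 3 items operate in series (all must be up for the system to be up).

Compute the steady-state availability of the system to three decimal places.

0.895

A(master valve solenoid) = MTBF/(MTBF+MTTR) = 21805/(21805+44.0) = 0.997986
A(hydraulic power unit) = MTBF/(MTBF+MTTR) = 666/(666+73.4) = 0.900730
A(subsea control module) = MTBF/(MTBF+MTTR) = 21070/(21070+102.7) = 0.995149
Series availability: 0.997986 × 0.900730 × 0.995149 = 0.895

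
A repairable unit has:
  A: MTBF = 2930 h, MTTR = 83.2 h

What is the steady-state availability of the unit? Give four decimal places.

A(A) = MTBF/(MTBF+MTTR) = 2930/(2930+83.2) = 0.9724

0.9724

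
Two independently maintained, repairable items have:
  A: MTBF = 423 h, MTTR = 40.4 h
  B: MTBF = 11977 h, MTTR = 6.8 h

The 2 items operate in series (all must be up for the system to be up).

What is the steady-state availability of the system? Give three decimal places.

A(A) = MTBF/(MTBF+MTTR) = 423/(423+40.4) = 0.912818
A(B) = MTBF/(MTBF+MTTR) = 11977/(11977+6.8) = 0.999433
Series availability: 0.912818 × 0.999433 = 0.912

0.912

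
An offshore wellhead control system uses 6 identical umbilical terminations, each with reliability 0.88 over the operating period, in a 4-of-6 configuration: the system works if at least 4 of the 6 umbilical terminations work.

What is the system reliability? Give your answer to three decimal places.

R = Σ_{i=4}^{6} C(6,i) p^i (1−p)^{6−i} with p = 0.88
C(6,4)·0.88^4·0.12^2 = 0.12953
C(6,5)·0.88^5·0.12^1 = 0.37997
C(6,6)·0.88^6·0.12^0 = 0.46440
Sum = 0.974

0.974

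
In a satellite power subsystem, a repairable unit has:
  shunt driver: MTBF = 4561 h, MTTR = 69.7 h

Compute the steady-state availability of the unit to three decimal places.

A(shunt driver) = MTBF/(MTBF+MTTR) = 4561/(4561+69.7) = 0.985

0.985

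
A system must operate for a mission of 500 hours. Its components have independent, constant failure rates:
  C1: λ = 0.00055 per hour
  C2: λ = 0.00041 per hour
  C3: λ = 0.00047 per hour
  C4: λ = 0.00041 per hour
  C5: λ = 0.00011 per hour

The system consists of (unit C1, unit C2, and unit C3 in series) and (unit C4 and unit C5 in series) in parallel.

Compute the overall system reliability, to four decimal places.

0.8831

R(C1) = exp(−0.00055 × 500) = 0.759572
R(C2) = exp(−0.00041 × 500) = 0.814647
R(C3) = exp(−0.00047 × 500) = 0.790571
R(C4) = exp(−0.00041 × 500) = 0.814647
R(C5) = exp(−0.00011 × 500) = 0.946485
Series (C1, C2, and C3): 0.759572 × 0.814647 × 0.790571 = 0.489192
Series (C4 and C5): 0.814647 × 0.946485 = 0.771051
Parallel ([0.489192] and [0.771051]): 1 − (1 − 0.489192)(1 − 0.771051) = 0.8831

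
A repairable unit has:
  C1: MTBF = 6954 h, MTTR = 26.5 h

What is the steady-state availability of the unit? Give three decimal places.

0.996

A(C1) = MTBF/(MTBF+MTTR) = 6954/(6954+26.5) = 0.996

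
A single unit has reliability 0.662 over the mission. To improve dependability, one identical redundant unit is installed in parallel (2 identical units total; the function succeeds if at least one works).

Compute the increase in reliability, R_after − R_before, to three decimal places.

0.224

R_before = 0.662
R_after = 1 − (1 − 0.662)^2 = 0.886
ΔR = 0.886 − 0.662 = 0.224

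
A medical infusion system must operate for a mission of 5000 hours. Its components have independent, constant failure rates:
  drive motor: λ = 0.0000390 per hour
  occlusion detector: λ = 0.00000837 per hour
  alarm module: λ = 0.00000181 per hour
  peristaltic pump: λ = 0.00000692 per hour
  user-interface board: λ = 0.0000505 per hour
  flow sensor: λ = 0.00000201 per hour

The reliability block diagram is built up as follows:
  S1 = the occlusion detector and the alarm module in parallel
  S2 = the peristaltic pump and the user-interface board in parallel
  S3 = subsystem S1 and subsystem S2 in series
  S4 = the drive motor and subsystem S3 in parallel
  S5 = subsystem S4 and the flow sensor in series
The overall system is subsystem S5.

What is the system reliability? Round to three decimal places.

R(drive motor) = exp(−0.0000390 × 5000) = 0.82283
R(occlusion detector) = exp(−0.00000837 × 5000) = 0.95901
R(alarm module) = exp(−0.00000181 × 5000) = 0.99099
R(peristaltic pump) = exp(−0.00000692 × 5000) = 0.96599
R(user-interface board) = exp(−0.0000505 × 5000) = 0.77686
R(flow sensor) = exp(−0.00000201 × 5000) = 0.99000
Parallel (occlusion detector and alarm module): 1 − (1 − 0.95901)(1 − 0.99099) = 0.99963
Parallel (peristaltic pump and user-interface board): 1 − (1 − 0.96599)(1 − 0.77686) = 0.99241
Series ([0.99963] and [0.99241]): 0.99963 × 0.99241 = 0.99204
Parallel (drive motor and [0.99204]): 1 − (1 − 0.82283)(1 − 0.99204) = 0.99859
Series ([0.99859] and flow sensor): 0.99859 × 0.99000 = 0.989

0.989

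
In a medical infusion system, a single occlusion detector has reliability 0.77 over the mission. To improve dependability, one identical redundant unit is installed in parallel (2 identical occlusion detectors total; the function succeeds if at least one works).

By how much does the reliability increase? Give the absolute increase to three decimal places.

0.177

R_before = 0.77
R_after = 1 − (1 − 0.77)^2 = 0.947
ΔR = 0.947 − 0.77 = 0.177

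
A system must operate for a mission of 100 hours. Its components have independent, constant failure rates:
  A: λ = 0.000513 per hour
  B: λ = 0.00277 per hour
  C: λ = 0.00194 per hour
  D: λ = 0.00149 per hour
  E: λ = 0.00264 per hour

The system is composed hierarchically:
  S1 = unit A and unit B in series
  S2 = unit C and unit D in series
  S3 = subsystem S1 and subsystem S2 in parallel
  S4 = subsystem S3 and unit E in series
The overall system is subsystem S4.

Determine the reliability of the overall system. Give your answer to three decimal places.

0.706

R(A) = exp(−0.000513 × 100) = 0.94999
R(B) = exp(−0.00277 × 100) = 0.75805
R(C) = exp(−0.00194 × 100) = 0.82366
R(D) = exp(−0.00149 × 100) = 0.86157
R(E) = exp(−0.00264 × 100) = 0.76797
Series (A and B): 0.94999 × 0.75805 = 0.72014
Series (C and D): 0.82366 × 0.86157 = 0.70964
Parallel ([0.72014] and [0.70964]): 1 − (1 − 0.72014)(1 − 0.70964) = 0.91874
Series ([0.91874] and E): 0.91874 × 0.76797 = 0.706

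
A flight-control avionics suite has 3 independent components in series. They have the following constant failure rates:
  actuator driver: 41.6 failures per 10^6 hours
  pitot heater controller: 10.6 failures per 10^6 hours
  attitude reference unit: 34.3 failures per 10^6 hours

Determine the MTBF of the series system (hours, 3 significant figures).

Series of exponential components: λ_sys = Σ λ_i
λ_sys = 0.0000416 + 0.0000106 + 0.0000343 = 8.6500e-05 /h
MTBF = 1 / λ_sys = 11600 h

11600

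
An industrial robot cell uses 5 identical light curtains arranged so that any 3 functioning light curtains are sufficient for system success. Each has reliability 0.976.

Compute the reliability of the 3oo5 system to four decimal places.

R = Σ_{i=3}^{5} C(5,i) p^i (1−p)^{5−i} with p = 0.976
C(5,3)·0.976^3·0.024^2 = 0.005355
C(5,4)·0.976^4·0.024^1 = 0.108888
C(5,5)·0.976^5·0.024^0 = 0.885623
Sum = 0.9999

0.9999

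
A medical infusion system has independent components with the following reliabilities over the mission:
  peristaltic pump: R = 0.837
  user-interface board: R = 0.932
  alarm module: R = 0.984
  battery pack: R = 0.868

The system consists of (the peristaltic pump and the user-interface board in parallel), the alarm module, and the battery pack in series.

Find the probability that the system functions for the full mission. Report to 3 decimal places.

0.845

Parallel (peristaltic pump and user-interface board): 1 − (1 − 0.83700)(1 − 0.93200) = 0.98892
Series ([0.98892], alarm module, and battery pack): 0.98892 × 0.98400 × 0.86800 = 0.845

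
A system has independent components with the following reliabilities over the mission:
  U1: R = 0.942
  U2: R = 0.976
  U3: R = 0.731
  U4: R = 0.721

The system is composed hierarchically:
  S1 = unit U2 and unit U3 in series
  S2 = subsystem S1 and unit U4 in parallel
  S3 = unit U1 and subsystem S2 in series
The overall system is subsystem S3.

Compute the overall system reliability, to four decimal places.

Series (U2 and U3): 0.976000 × 0.731000 = 0.713456
Parallel ([0.713456] and U4): 1 − (1 − 0.713456)(1 − 0.721000) = 0.920054
Series (U1 and [0.920054]): 0.942000 × 0.920054 = 0.8667

0.8667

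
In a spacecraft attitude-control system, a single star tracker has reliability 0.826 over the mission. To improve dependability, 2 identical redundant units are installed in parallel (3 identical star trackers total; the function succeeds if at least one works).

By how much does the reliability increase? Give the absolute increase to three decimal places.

0.169

R_before = 0.826
R_after = 1 − (1 − 0.826)^3 = 0.995
ΔR = 0.995 − 0.826 = 0.169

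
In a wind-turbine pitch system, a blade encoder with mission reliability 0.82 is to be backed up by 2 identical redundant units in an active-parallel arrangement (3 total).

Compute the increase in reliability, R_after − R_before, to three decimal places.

0.174

R_before = 0.82
R_after = 1 − (1 − 0.82)^3 = 0.994
ΔR = 0.994 − 0.82 = 0.174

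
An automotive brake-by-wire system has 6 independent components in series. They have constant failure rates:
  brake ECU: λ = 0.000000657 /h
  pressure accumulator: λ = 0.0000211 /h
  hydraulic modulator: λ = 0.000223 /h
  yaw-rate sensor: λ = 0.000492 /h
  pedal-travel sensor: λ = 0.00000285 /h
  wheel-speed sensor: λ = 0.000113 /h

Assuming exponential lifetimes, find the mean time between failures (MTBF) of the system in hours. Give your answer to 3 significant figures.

Series of exponential components: λ_sys = Σ λ_i
λ_sys = 0.000000657 + 0.0000211 + 0.000223 + 0.000492 + 0.00000285 + 0.000113 = 8.5261e-04 /h
MTBF = 1 / λ_sys = 1170 h

1170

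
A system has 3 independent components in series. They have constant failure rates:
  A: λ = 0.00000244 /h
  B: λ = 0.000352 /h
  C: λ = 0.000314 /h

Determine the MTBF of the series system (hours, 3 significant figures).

Series of exponential components: λ_sys = Σ λ_i
λ_sys = 0.00000244 + 0.000352 + 0.000314 = 6.6844e-04 /h
MTBF = 1 / λ_sys = 1500 h

1500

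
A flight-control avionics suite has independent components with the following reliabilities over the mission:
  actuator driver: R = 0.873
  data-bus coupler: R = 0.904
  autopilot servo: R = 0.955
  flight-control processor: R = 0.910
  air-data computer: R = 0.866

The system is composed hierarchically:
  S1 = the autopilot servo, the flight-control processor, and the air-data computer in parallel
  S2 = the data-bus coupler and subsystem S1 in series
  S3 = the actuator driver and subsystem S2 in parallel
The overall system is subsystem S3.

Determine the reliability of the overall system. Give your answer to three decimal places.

0.988

Parallel (autopilot servo, flight-control processor, and air-data computer): 1 − (1 − 0.95500)(1 − 0.91000)(1 − 0.86600) = 0.99946
Series (data-bus coupler and [0.99946]): 0.90400 × 0.99946 = 0.90351
Parallel (actuator driver and [0.90351]): 1 − (1 − 0.87300)(1 − 0.90351) = 0.988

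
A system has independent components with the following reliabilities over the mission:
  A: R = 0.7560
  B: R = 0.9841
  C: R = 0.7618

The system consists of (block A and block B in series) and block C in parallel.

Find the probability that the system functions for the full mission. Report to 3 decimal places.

Series (A and B): 0.75600 × 0.98410 = 0.74398
Parallel ([0.74398] and C): 1 − (1 − 0.74398)(1 − 0.76180) = 0.939

0.939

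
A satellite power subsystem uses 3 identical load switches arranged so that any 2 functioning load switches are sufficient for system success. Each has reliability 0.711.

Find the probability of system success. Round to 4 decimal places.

R = Σ_{i=2}^{3} C(3,i) p^i (1−p)^{3−i} with p = 0.711
C(3,2)·0.711^2·0.289^1 = 0.438287
C(3,3)·0.711^3·0.289^0 = 0.359425
Sum = 0.7977

0.7977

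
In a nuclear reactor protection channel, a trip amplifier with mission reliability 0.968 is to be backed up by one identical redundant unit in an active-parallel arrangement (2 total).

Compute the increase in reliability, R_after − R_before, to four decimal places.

R_before = 0.968
R_after = 1 − (1 − 0.968)^2 = 0.9990
ΔR = 0.9990 − 0.968 = 0.0310

0.0310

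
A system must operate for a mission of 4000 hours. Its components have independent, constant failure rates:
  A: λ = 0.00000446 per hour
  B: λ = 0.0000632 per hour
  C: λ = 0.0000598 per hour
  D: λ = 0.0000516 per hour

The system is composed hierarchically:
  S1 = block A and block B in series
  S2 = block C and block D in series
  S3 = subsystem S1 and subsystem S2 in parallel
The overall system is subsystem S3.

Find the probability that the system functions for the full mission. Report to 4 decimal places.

0.9147

R(A) = exp(−0.00000446 × 4000) = 0.982318
R(B) = exp(−0.0000632 × 4000) = 0.776623
R(C) = exp(−0.0000598 × 4000) = 0.787257
R(D) = exp(−0.0000516 × 4000) = 0.813508
Series (A and B): 0.982318 × 0.776623 = 0.762891
Series (C and D): 0.787257 × 0.813508 = 0.640440
Parallel ([0.762891] and [0.640440]): 1 − (1 − 0.762891)(1 − 0.640440) = 0.9147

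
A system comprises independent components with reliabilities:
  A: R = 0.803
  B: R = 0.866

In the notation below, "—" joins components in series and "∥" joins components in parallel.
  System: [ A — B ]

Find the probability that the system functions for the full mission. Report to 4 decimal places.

Series (A and B): 0.803000 × 0.866000 = 0.6954

0.6954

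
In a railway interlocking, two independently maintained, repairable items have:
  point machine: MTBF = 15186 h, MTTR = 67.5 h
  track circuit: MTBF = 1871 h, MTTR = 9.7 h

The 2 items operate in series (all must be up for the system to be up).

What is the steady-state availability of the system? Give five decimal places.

A(point machine) = MTBF/(MTBF+MTTR) = 15186/(15186+67.5) = 0.995575
A(track circuit) = MTBF/(MTBF+MTTR) = 1871/(1871+9.7) = 0.994842
Series availability: 0.995575 × 0.994842 = 0.99044

0.99044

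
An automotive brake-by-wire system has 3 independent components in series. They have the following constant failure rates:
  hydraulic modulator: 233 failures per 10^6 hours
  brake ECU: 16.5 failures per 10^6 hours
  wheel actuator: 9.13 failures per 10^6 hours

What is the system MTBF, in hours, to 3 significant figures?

3870

Series of exponential components: λ_sys = Σ λ_i
λ_sys = 0.000233 + 0.0000165 + 0.00000913 = 2.5863e-04 /h
MTBF = 1 / λ_sys = 3870 h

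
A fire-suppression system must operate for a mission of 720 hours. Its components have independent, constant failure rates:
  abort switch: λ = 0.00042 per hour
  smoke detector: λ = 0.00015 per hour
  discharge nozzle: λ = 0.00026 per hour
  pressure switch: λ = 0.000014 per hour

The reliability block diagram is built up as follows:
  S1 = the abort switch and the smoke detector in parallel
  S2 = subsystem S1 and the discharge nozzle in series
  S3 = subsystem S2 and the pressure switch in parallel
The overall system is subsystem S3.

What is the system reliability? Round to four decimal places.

R(abort switch) = exp(−0.00042 × 720) = 0.739042
R(smoke detector) = exp(−0.00015 × 720) = 0.897628
R(discharge nozzle) = exp(−0.00026 × 720) = 0.829278
R(pressure switch) = exp(−0.000014 × 720) = 0.989971
Parallel (abort switch and smoke detector): 1 − (1 − 0.739042)(1 − 0.897628) = 0.973285
Series ([0.973285] and discharge nozzle): 0.973285 × 0.829278 = 0.807124
Parallel ([0.807124] and pressure switch): 1 − (1 − 0.807124)(1 − 0.989971) = 0.9981

0.9981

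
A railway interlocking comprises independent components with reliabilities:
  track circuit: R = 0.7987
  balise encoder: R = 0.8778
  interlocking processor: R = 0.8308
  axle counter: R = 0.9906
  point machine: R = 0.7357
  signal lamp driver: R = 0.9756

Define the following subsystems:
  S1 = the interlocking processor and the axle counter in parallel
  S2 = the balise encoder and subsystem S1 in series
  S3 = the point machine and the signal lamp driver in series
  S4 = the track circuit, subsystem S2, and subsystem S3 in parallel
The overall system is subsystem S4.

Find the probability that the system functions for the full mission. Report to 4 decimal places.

Parallel (interlocking processor and axle counter): 1 − (1 − 0.830800)(1 − 0.990600) = 0.998410
Series (balise encoder and [0.998410]): 0.877800 × 0.998410 = 0.876404
Series (point machine and signal lamp driver): 0.735700 × 0.975600 = 0.717749
Parallel (track circuit, [0.876404], and [0.717749]): 1 − (1 − 0.798700)(1 − 0.876404)(1 − 0.717749) = 0.9930

0.9930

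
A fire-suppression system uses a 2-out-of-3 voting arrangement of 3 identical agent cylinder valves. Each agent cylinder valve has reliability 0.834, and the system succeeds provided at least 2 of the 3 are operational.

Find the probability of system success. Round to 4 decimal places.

0.9265

R = Σ_{i=2}^{3} C(3,i) p^i (1−p)^{3−i} with p = 0.834
C(3,2)·0.834^2·0.166^1 = 0.346387
C(3,3)·0.834^3·0.166^0 = 0.580094
Sum = 0.9265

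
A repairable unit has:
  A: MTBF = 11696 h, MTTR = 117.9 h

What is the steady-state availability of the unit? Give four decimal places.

A(A) = MTBF/(MTBF+MTTR) = 11696/(11696+117.9) = 0.9900

0.9900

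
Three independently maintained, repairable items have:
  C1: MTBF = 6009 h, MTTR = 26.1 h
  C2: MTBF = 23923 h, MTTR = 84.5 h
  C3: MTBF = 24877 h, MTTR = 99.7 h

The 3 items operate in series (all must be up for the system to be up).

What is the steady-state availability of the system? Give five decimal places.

A(C1) = MTBF/(MTBF+MTTR) = 6009/(6009+26.1) = 0.995675
A(C2) = MTBF/(MTBF+MTTR) = 23923/(23923+84.5) = 0.996480
A(C3) = MTBF/(MTBF+MTTR) = 24877/(24877+99.7) = 0.996008
Series availability: 0.995675 × 0.996480 × 0.996008 = 0.98821

0.98821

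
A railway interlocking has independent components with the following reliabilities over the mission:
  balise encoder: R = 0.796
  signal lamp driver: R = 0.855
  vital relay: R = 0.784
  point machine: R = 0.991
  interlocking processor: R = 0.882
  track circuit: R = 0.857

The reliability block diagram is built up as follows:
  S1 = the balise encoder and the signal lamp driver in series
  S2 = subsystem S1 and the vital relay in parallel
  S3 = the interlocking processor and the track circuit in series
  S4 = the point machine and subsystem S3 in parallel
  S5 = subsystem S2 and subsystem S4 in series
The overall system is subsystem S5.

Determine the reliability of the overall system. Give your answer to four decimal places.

0.9290

Series (balise encoder and signal lamp driver): 0.796000 × 0.855000 = 0.680580
Parallel ([0.680580] and vital relay): 1 − (1 − 0.680580)(1 − 0.784000) = 0.931005
Series (interlocking processor and track circuit): 0.882000 × 0.857000 = 0.755874
Parallel (point machine and [0.755874]): 1 − (1 − 0.991000)(1 − 0.755874) = 0.997803
Series ([0.931005] and [0.997803]): 0.931005 × 0.997803 = 0.9290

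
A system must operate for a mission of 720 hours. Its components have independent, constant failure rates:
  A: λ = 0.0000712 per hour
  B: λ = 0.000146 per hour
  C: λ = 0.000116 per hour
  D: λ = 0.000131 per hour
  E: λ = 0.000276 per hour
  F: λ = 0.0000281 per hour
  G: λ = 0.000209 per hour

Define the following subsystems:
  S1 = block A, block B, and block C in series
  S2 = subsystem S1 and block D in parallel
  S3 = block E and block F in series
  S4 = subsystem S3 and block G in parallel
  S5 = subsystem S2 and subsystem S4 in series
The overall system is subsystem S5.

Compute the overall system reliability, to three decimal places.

R(A) = exp(−0.0000712 × 720) = 0.95003
R(B) = exp(−0.000146 × 720) = 0.90022
R(C) = exp(−0.000116 × 720) = 0.91987
R(D) = exp(−0.000131 × 720) = 0.90999
R(E) = exp(−0.000276 × 720) = 0.81978
R(F) = exp(−0.0000281 × 720) = 0.97997
R(G) = exp(−0.000209 × 720) = 0.86029
Series (A, B, and C): 0.95003 × 0.90022 × 0.91987 = 0.78671
Parallel ([0.78671] and D): 1 − (1 − 0.78671)(1 − 0.90999) = 0.98080
Series (E and F): 0.81978 × 0.97997 = 0.80336
Parallel ([0.80336] and G): 1 − (1 − 0.80336)(1 − 0.86029) = 0.97253
Series ([0.98080] and [0.97253]): 0.98080 × 0.97253 = 0.954

0.954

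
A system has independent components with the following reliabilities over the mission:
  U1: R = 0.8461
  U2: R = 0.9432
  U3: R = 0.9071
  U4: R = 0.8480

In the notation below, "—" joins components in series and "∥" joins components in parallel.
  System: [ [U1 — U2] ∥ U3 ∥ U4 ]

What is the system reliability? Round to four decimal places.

Series (U1 and U2): 0.846100 × 0.943200 = 0.798042
Parallel ([0.798042], U3, and U4): 1 − (1 − 0.798042)(1 − 0.907100)(1 − 0.848000) = 0.9971

0.9971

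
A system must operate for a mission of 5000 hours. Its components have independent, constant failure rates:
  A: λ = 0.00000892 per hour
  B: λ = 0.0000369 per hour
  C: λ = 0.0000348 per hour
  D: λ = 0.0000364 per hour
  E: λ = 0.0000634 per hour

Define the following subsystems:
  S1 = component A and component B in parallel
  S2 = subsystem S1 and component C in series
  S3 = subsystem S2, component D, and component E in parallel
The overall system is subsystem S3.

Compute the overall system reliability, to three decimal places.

R(A) = exp(−0.00000892 × 5000) = 0.95638
R(B) = exp(−0.0000369 × 5000) = 0.83152
R(C) = exp(−0.0000348 × 5000) = 0.84030
R(D) = exp(−0.0000364 × 5000) = 0.83360
R(E) = exp(−0.0000634 × 5000) = 0.72833
Parallel (A and B): 1 − (1 − 0.95638)(1 − 0.83152) = 0.99265
Series ([0.99265] and C): 0.99265 × 0.84030 = 0.83412
Parallel ([0.83412], D, and E): 1 − (1 − 0.83412)(1 − 0.83360)(1 − 0.72833) = 0.993

0.993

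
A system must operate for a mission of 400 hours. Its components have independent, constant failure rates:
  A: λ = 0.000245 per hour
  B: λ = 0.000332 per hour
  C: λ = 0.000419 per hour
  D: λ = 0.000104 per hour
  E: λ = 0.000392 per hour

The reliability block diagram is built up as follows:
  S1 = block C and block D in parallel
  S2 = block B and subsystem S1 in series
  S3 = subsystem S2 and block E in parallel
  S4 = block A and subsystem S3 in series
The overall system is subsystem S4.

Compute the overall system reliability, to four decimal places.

R(A) = exp(−0.000245 × 400) = 0.906649
R(B) = exp(−0.000332 × 400) = 0.875640
R(C) = exp(−0.000419 × 400) = 0.845692
R(D) = exp(−0.000104 × 400) = 0.959253
R(E) = exp(−0.000392 × 400) = 0.854875
Parallel (C and D): 1 − (1 − 0.845692)(1 − 0.959253) = 0.993712
Series (B and [0.993712]): 0.875640 × 0.993712 = 0.870134
Parallel ([0.870134] and E): 1 − (1 − 0.870134)(1 − 0.854875) = 0.981153
Series (A and [0.981153]): 0.906649 × 0.981153 = 0.8896

0.8896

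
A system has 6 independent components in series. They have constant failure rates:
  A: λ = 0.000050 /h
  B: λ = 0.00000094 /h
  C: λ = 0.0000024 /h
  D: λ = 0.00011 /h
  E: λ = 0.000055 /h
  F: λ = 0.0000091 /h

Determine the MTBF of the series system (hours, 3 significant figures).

4400

Series of exponential components: λ_sys = Σ λ_i
λ_sys = 0.000050 + 0.00000094 + 0.0000024 + 0.00011 + 0.000055 + 0.0000091 = 2.2744e-04 /h
MTBF = 1 / λ_sys = 4400 h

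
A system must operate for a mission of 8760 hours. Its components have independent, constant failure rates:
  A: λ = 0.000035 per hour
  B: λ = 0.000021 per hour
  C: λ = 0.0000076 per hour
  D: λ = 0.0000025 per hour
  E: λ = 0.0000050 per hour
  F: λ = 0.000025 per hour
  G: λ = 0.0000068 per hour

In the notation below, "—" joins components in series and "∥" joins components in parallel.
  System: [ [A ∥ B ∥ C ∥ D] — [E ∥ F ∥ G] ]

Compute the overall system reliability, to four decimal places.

R(A) = exp(−0.000035 × 8760) = 0.735945
R(B) = exp(−0.000021 × 8760) = 0.831969
R(C) = exp(−0.0000076 × 8760) = 0.935592
R(D) = exp(−0.0000025 × 8760) = 0.978338
R(E) = exp(−0.0000050 × 8760) = 0.957145
R(F) = exp(−0.000025 × 8760) = 0.803322
R(G) = exp(−0.0000068 × 8760) = 0.942171
Parallel (A, B, C, and D): 1 − (1 − 0.735945)(1 − 0.831969)(1 − 0.935592)(1 − 0.978338) = 0.999938
Parallel (E, F, and G): 1 − (1 − 0.957145)(1 − 0.803322)(1 − 0.942171) = 0.999513
Series ([0.999938] and [0.999513]): 0.999938 × 0.999513 = 0.9995

0.9995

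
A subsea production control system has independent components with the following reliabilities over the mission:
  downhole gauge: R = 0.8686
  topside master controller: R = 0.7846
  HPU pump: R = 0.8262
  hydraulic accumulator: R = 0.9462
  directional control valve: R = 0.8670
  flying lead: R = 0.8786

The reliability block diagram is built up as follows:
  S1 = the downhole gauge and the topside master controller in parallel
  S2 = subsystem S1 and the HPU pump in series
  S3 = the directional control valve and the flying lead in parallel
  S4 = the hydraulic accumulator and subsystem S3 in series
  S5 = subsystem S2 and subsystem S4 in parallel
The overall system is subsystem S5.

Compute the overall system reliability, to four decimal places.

Parallel (downhole gauge and topside master controller): 1 − (1 − 0.868600)(1 − 0.784600) = 0.971696
Series ([0.971696] and HPU pump): 0.971696 × 0.826200 = 0.802815
Parallel (directional control valve and flying lead): 1 − (1 − 0.867000)(1 − 0.878600) = 0.983854
Series (hydraulic accumulator and [0.983854]): 0.946200 × 0.983854 = 0.930923
Parallel ([0.802815] and [0.930923]): 1 − (1 − 0.802815)(1 − 0.930923) = 0.9864

0.9864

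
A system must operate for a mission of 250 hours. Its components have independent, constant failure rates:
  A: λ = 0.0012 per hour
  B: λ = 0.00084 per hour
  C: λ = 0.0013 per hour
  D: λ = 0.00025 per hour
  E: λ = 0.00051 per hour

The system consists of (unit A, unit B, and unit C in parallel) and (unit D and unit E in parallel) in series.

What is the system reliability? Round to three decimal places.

0.979

R(A) = exp(−0.0012 × 250) = 0.74082
R(B) = exp(−0.00084 × 250) = 0.81058
R(C) = exp(−0.0013 × 250) = 0.72253
R(D) = exp(−0.00025 × 250) = 0.93941
R(E) = exp(−0.00051 × 250) = 0.88029
Parallel (A, B, and C): 1 − (1 − 0.74082)(1 − 0.81058)(1 − 0.72253) = 0.98638
Parallel (D and E): 1 − (1 − 0.93941)(1 − 0.88029) = 0.99275
Series ([0.98638] and [0.99275]): 0.98638 × 0.99275 = 0.979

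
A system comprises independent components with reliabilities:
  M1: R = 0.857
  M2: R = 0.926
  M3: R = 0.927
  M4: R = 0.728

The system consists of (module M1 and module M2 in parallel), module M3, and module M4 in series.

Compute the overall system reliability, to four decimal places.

Parallel (M1 and M2): 1 − (1 − 0.857000)(1 − 0.926000) = 0.989418
Series ([0.989418], M3, and M4): 0.989418 × 0.927000 × 0.728000 = 0.6677

0.6677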